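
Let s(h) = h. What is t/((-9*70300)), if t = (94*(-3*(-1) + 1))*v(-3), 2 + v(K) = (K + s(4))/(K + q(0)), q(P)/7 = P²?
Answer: 658/474525 ≈ 0.0013866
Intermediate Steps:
q(P) = 7*P²
v(K) = -2 + (4 + K)/K (v(K) = -2 + (K + 4)/(K + 7*0²) = -2 + (4 + K)/(K + 7*0) = -2 + (4 + K)/(K + 0) = -2 + (4 + K)/K)
t = -2632/3 (t = (94*(-3*(-1) + 1))*((4 - 1*(-3))/(-3)) = (94*(3 + 1))*(-(4 + 3)/3) = (94*4)*(-⅓*7) = 376*(-7/3) = -2632/3 ≈ -877.33)
t/((-9*70300)) = -2632/(3*((-9*70300))) = -2632/3/(-632700) = -2632/3*(-1/632700) = 658/474525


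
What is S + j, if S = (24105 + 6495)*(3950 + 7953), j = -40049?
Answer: 364191751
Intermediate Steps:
S = 364231800 (S = 30600*11903 = 364231800)
S + j = 364231800 - 40049 = 364191751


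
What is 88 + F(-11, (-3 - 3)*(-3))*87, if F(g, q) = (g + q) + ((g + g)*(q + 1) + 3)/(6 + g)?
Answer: 7918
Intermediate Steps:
F(g, q) = g + q + (3 + 2*g*(1 + q))/(6 + g) (F(g, q) = (g + q) + ((2*g)*(1 + q) + 3)/(6 + g) = (g + q) + (2*g*(1 + q) + 3)/(6 + g) = (g + q) + (3 + 2*g*(1 + q))/(6 + g) = g + q + (3 + 2*g*(1 + q))/(6 + g))
88 + F(-11, (-3 - 3)*(-3))*87 = 88 + ((3 + (-11)² + 6*((-3 - 3)*(-3)) + 8*(-11) + 3*(-11)*((-3 - 3)*(-3)))/(6 - 11))*87 = 88 + ((3 + 121 + 6*(-6*(-3)) - 88 + 3*(-11)*(-6*(-3)))/(-5))*87 = 88 - (3 + 121 + 6*18 - 88 + 3*(-11)*18)/5*87 = 88 - (3 + 121 + 108 - 88 - 594)/5*87 = 88 - ⅕*(-450)*87 = 88 + 90*87 = 88 + 7830 = 7918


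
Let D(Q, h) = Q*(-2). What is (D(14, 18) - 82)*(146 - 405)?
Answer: 28490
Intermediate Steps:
D(Q, h) = -2*Q
(D(14, 18) - 82)*(146 - 405) = (-2*14 - 82)*(146 - 405) = (-28 - 82)*(-259) = -110*(-259) = 28490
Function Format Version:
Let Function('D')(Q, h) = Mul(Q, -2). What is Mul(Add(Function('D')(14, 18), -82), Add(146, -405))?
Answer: 28490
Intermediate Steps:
Function('D')(Q, h) = Mul(-2, Q)
Mul(Add(Function('D')(14, 18), -82), Add(146, -405)) = Mul(Add(Mul(-2, 14), -82), Add(146, -405)) = Mul(Add(-28, -82), -259) = Mul(-110, -259) = 28490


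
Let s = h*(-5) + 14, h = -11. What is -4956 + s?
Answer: -4887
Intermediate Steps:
s = 69 (s = -11*(-5) + 14 = 55 + 14 = 69)
-4956 + s = -4956 + 69 = -4887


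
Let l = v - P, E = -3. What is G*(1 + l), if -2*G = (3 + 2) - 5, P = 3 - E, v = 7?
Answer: 0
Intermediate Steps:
P = 6 (P = 3 - 1*(-3) = 3 + 3 = 6)
l = 1 (l = 7 - 1*6 = 7 - 6 = 1)
G = 0 (G = -((3 + 2) - 5)/2 = -(5 - 5)/2 = -½*0 = 0)
G*(1 + l) = 0*(1 + 1) = 0*2 = 0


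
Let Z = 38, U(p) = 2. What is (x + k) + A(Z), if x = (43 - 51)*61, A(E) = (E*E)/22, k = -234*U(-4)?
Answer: -9794/11 ≈ -890.36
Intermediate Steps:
k = -468 (k = -234*2 = -468)
A(E) = E²/22 (A(E) = E²*(1/22) = E²/22)
x = -488 (x = -8*61 = -488)
(x + k) + A(Z) = (-488 - 468) + (1/22)*38² = -956 + (1/22)*1444 = -956 + 722/11 = -9794/11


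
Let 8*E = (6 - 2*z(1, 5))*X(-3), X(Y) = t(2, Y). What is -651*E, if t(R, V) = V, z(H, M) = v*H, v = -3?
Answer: 5859/2 ≈ 2929.5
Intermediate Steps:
z(H, M) = -3*H
X(Y) = Y
E = -9/2 (E = ((6 - (-6))*(-3))/8 = ((6 - 2*(-3))*(-3))/8 = ((6 + 6)*(-3))/8 = (12*(-3))/8 = (⅛)*(-36) = -9/2 ≈ -4.5000)
-651*E = -651*(-9)/2 = -1*(-5859/2) = 5859/2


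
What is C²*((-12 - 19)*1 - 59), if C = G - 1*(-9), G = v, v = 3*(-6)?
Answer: -7290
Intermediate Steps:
v = -18
G = -18
C = -9 (C = -18 - 1*(-9) = -18 + 9 = -9)
C²*((-12 - 19)*1 - 59) = (-9)²*((-12 - 19)*1 - 59) = 81*(-31*1 - 59) = 81*(-31 - 59) = 81*(-90) = -7290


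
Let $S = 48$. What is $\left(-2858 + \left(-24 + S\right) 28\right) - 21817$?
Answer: $-24003$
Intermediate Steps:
$\left(-2858 + \left(-24 + S\right) 28\right) - 21817 = \left(-2858 + \left(-24 + 48\right) 28\right) - 21817 = \left(-2858 + 24 \cdot 28\right) - 21817 = \left(-2858 + 672\right) - 21817 = -2186 - 21817 = -24003$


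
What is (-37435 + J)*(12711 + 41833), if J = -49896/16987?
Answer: -34687706297104/16987 ≈ -2.0420e+9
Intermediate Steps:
J = -49896/16987 (J = -49896*1/16987 = -49896/16987 ≈ -2.9373)
(-37435 + J)*(12711 + 41833) = (-37435 - 49896/16987)*(12711 + 41833) = -635958241/16987*54544 = -34687706297104/16987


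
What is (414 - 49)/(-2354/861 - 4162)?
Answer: -314265/3585836 ≈ -0.087641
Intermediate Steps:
(414 - 49)/(-2354/861 - 4162) = 365/(-2354*1/861 - 4162) = 365/(-2354/861 - 4162) = 365/(-3585836/861) = 365*(-861/3585836) = -314265/3585836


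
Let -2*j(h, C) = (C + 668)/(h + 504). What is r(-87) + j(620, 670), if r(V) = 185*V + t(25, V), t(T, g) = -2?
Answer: -18093697/1124 ≈ -16098.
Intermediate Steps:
r(V) = -2 + 185*V (r(V) = 185*V - 2 = -2 + 185*V)
j(h, C) = -(668 + C)/(2*(504 + h)) (j(h, C) = -(C + 668)/(2*(h + 504)) = -(668 + C)/(2*(504 + h)))
r(-87) + j(620, 670) = (-2 + 185*(-87)) + (-668 - 1*670)/(2*(504 + 620)) = (-2 - 16095) + (½)*(-668 - 670)/1124 = -16097 + (½)*(1/1124)*(-1338) = -16097 - 669/1124 = -18093697/1124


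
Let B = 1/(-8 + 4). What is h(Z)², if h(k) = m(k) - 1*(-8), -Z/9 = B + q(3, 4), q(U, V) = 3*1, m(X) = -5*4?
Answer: 144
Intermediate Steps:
m(X) = -20
q(U, V) = 3
B = -¼ (B = 1/(-4) = -¼ ≈ -0.25000)
Z = -99/4 (Z = -9*(-¼ + 3) = -9*11/4 = -99/4 ≈ -24.750)
h(k) = -12 (h(k) = -20 - 1*(-8) = -20 + 8 = -12)
h(Z)² = (-12)² = 144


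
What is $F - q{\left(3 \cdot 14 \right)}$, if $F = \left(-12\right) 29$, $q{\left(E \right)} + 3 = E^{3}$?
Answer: $-74433$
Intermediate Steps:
$q{\left(E \right)} = -3 + E^{3}$
$F = -348$
$F - q{\left(3 \cdot 14 \right)} = -348 - \left(-3 + \left(3 \cdot 14\right)^{3}\right) = -348 - \left(-3 + 42^{3}\right) = -348 - \left(-3 + 74088\right) = -348 - 74085 = -74433$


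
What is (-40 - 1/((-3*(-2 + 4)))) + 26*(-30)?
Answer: -4919/6 ≈ -819.83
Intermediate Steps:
(-40 - 1/((-3*(-2 + 4)))) + 26*(-30) = (-40 - 1/((-3*2))) - 780 = (-40 - 1/(-6)) - 780 = (-40 - 1*(-⅙)) - 780 = (-40 + ⅙) - 780 = -239/6 - 780 = -4919/6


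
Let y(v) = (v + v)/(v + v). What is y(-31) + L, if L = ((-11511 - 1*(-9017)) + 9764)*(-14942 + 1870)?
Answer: -95033439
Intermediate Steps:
y(v) = 1 (y(v) = (2*v)/((2*v)) = (2*v)*(1/(2*v)) = 1)
L = -95033440 (L = ((-11511 + 9017) + 9764)*(-13072) = (-2494 + 9764)*(-13072) = 7270*(-13072) = -95033440)
y(-31) + L = 1 - 95033440 = -95033439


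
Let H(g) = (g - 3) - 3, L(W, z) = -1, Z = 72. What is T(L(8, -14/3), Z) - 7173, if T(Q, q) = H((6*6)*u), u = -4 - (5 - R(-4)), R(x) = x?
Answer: -7647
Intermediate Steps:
u = -13 (u = -4 - (5 - 1*(-4)) = -4 - (5 + 4) = -4 - 1*9 = -4 - 9 = -13)
H(g) = -6 + g (H(g) = (-3 + g) - 3 = -6 + g)
T(Q, q) = -474 (T(Q, q) = -6 + (6*6)*(-13) = -6 + 36*(-13) = -6 - 468 = -474)
T(L(8, -14/3), Z) - 7173 = -474 - 7173 = -7647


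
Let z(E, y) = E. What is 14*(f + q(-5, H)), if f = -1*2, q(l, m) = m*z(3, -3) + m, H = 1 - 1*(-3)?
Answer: 196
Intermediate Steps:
H = 4 (H = 1 + 3 = 4)
q(l, m) = 4*m (q(l, m) = m*3 + m = 3*m + m = 4*m)
f = -2
14*(f + q(-5, H)) = 14*(-2 + 4*4) = 14*(-2 + 16) = 14*14 = 196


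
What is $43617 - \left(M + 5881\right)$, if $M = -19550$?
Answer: $57286$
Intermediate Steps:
$43617 - \left(M + 5881\right) = 43617 - \left(-19550 + 5881\right) = 43617 - -13669 = 43617 + 13669 = 57286$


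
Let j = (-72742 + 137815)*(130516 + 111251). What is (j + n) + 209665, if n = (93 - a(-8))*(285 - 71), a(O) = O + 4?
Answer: 15732734414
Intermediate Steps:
a(O) = 4 + O
n = 20758 (n = (93 - (4 - 8))*(285 - 71) = (93 - 1*(-4))*214 = (93 + 4)*214 = 97*214 = 20758)
j = 15732503991 (j = 65073*241767 = 15732503991)
(j + n) + 209665 = (15732503991 + 20758) + 209665 = 15732524749 + 209665 = 15732734414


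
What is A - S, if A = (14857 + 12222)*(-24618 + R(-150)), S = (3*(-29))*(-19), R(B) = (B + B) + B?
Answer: -678818025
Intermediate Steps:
R(B) = 3*B (R(B) = 2*B + B = 3*B)
S = 1653 (S = -87*(-19) = 1653)
A = -678816372 (A = (14857 + 12222)*(-24618 + 3*(-150)) = 27079*(-24618 - 450) = 27079*(-25068) = -678816372)
A - S = -678816372 - 1*1653 = -678816372 - 1653 = -678818025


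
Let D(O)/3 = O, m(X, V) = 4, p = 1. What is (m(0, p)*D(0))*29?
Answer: 0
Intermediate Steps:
D(O) = 3*O
(m(0, p)*D(0))*29 = (4*(3*0))*29 = (4*0)*29 = 0*29 = 0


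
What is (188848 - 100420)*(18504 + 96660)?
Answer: 10183722192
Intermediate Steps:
(188848 - 100420)*(18504 + 96660) = 88428*115164 = 10183722192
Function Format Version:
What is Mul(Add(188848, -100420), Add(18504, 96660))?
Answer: 10183722192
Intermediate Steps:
Mul(Add(188848, -100420), Add(18504, 96660)) = Mul(88428, 115164) = 10183722192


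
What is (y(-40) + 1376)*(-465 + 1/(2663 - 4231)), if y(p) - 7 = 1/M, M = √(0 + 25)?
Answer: -180092887/280 ≈ -6.4319e+5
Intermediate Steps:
M = 5 (M = √25 = 5)
y(p) = 36/5 (y(p) = 7 + 1/5 = 7 + ⅕ = 36/5)
(y(-40) + 1376)*(-465 + 1/(2663 - 4231)) = (36/5 + 1376)*(-465 + 1/(2663 - 4231)) = 6916*(-465 + 1/(-1568))/5 = 6916*(-465 - 1/1568)/5 = (6916/5)*(-729121/1568) = -180092887/280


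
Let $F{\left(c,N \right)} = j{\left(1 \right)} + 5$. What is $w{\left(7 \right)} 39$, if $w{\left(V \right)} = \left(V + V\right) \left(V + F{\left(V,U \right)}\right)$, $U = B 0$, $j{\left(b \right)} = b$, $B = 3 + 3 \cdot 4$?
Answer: $7098$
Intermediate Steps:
$B = 15$ ($B = 3 + 12 = 15$)
$U = 0$ ($U = 15 \cdot 0 = 0$)
$F{\left(c,N \right)} = 6$ ($F{\left(c,N \right)} = 1 + 5 = 6$)
$w{\left(V \right)} = 2 V \left(6 + V\right)$ ($w{\left(V \right)} = \left(V + V\right) \left(V + 6\right) = 2 V \left(6 + V\right)$)
$w{\left(7 \right)} 39 = 2 \cdot 7 \left(6 + 7\right) 39 = 2 \cdot 7 \cdot 13 \cdot 39 = 182 \cdot 39 = 7098$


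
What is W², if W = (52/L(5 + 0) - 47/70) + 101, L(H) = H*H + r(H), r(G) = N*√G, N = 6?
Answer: 413862100129/38812900 - 200693064*√5/1386175 ≈ 10339.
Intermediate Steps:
r(G) = 6*√G
L(H) = H² + 6*√H (L(H) = H*H + 6*√H = H² + 6*√H)
W = 7023/70 + 52/(25 + 6*√5) (W = (52/((5 + 0)² + 6*√(5 + 0)) - 47/70) + 101 = (52/(5² + 6*√5) - 47*1/70) + 101 = (52/(25 + 6*√5) - 47/70) + 101 = (-47/70 + 52/(25 + 6*√5)) + 101 = 7023/70 + 52/(25 + 6*√5) ≈ 101.68)
W² = (643247/6230 - 312*√5/445)²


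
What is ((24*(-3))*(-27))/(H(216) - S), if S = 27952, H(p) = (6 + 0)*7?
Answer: -972/13955 ≈ -0.069652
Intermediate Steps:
H(p) = 42 (H(p) = 6*7 = 42)
((24*(-3))*(-27))/(H(216) - S) = ((24*(-3))*(-27))/(42 - 1*27952) = (-72*(-27))/(42 - 27952) = 1944/(-27910) = 1944*(-1/27910) = -972/13955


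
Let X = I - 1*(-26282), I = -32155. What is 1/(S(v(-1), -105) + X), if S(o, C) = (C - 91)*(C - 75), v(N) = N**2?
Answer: 1/29407 ≈ 3.4005e-5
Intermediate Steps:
X = -5873 (X = -32155 - 1*(-26282) = -32155 + 26282 = -5873)
S(o, C) = (-91 + C)*(-75 + C)
1/(S(v(-1), -105) + X) = 1/((6825 + (-105)**2 - 166*(-105)) - 5873) = 1/((6825 + 11025 + 17430) - 5873) = 1/(35280 - 5873) = 1/29407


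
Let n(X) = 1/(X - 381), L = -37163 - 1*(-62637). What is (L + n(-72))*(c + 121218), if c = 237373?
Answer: 4138040093111/453 ≈ 9.1348e+9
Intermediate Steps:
L = 25474 (L = -37163 + 62637 = 25474)
n(X) = 1/(-381 + X)
(L + n(-72))*(c + 121218) = (25474 + 1/(-381 - 72))*(237373 + 121218) = (25474 + 1/(-453))*358591 = (25474 - 1/453)*358591 = (11539721/453)*358591 = 4138040093111/453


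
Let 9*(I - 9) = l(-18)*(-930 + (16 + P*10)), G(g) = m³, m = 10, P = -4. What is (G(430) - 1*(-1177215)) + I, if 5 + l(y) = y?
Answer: 1180662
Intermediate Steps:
l(y) = -5 + y
G(g) = 1000 (G(g) = 10³ = 1000)
I = 2447 (I = 9 + ((-5 - 18)*(-930 + (16 - 4*10)))/9 = 9 + (-23*(-930 + (16 - 40)))/9 = 9 + (-23*(-930 - 24))/9 = 9 + (-23*(-954))/9 = 9 + (⅑)*21942 = 9 + 2438 = 2447)
(G(430) - 1*(-1177215)) + I = (1000 - 1*(-1177215)) + 2447 = (1000 + 1177215) + 2447 = 1178215 + 2447 = 1180662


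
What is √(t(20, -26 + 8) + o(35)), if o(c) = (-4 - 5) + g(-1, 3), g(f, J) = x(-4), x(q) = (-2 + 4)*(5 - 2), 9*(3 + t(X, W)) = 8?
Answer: I*√46/3 ≈ 2.2608*I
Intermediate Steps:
t(X, W) = -19/9 (t(X, W) = -3 + (⅑)*8 = -3 + 8/9 = -19/9)
x(q) = 6 (x(q) = 2*3 = 6)
g(f, J) = 6
o(c) = -3 (o(c) = (-4 - 5) + 6 = -9 + 6 = -3)
√(t(20, -26 + 8) + o(35)) = √(-19/9 - 3) = √(-46/9) = I*√46/3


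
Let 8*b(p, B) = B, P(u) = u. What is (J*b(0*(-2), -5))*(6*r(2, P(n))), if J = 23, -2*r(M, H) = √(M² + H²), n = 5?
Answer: 345*√29/8 ≈ 232.24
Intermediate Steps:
r(M, H) = -√(H² + M²)/2 (r(M, H) = -√(M² + H²)/2 = -√(H² + M²)/2)
b(p, B) = B/8
(J*b(0*(-2), -5))*(6*r(2, P(n))) = (23*((⅛)*(-5)))*(6*(-√(5² + 2²)/2)) = (23*(-5/8))*(6*(-√(25 + 4)/2)) = -345*(-√29/2)/4 = -(-345)*√29/8 = 345*√29/8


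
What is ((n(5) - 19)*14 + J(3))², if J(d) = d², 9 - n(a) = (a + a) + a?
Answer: 116281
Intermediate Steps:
n(a) = 9 - 3*a (n(a) = 9 - ((a + a) + a) = 9 - (2*a + a) = 9 - 3*a)
((n(5) - 19)*14 + J(3))² = (((9 - 3*5) - 19)*14 + 3²)² = (((9 - 15) - 19)*14 + 9)² = ((-6 - 19)*14 + 9)² = (-25*14 + 9)² = (-350 + 9)² = (-341)² = 116281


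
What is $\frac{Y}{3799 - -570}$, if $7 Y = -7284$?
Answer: $- \frac{7284}{30583} \approx -0.23817$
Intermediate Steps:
$Y = - \frac{7284}{7}$ ($Y = \frac{1}{7} \left(-7284\right) = - \frac{7284}{7} \approx -1040.6$)
$\frac{Y}{3799 - -570} = - \frac{7284}{7 \left(3799 - -570\right)} = - \frac{7284}{7 \left(3799 + 570\right)} = - \frac{7284}{7 \cdot 4369} = \left(- \frac{7284}{7}\right) \frac{1}{4369} = - \frac{7284}{30583}$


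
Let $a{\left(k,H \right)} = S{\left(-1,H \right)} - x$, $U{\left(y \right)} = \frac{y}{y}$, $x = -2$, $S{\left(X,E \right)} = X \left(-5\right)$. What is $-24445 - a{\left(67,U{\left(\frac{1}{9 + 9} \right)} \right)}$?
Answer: $-24452$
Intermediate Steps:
$S{\left(X,E \right)} = - 5 X$
$U{\left(y \right)} = 1$
$a{\left(k,H \right)} = 7$ ($a{\left(k,H \right)} = \left(-5\right) \left(-1\right) - -2 = 5 + 2 = 7$)
$-24445 - a{\left(67,U{\left(\frac{1}{9 + 9} \right)} \right)} = -24445 - 7 = -24452$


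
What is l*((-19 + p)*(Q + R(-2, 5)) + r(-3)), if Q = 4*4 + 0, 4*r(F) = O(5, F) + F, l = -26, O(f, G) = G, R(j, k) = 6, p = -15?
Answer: 19487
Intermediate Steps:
r(F) = F/2 (r(F) = (F + F)/4 = (2*F)/4 = F/2)
Q = 16 (Q = 16 + 0 = 16)
l*((-19 + p)*(Q + R(-2, 5)) + r(-3)) = -26*((-19 - 15)*(16 + 6) + (1/2)*(-3)) = -26*(-34*22 - 3/2) = -26*(-748 - 3/2) = -26*(-1499/2) = 19487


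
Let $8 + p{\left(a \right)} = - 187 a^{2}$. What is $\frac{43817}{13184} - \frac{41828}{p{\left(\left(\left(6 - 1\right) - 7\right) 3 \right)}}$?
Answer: $\frac{211696733}{22215040} \approx 9.5294$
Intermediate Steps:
$p{\left(a \right)} = -8 - 187 a^{2}$
$\frac{43817}{13184} - \frac{41828}{p{\left(\left(\left(6 - 1\right) - 7\right) 3 \right)}} = \frac{43817}{13184} - \frac{41828}{-8 - 187 \left(\left(\left(6 - 1\right) - 7\right) 3\right)^{2}} = 43817 \cdot \frac{1}{13184} - \frac{41828}{-8 - 187 \left(\left(\left(6 - 1\right) - 7\right) 3\right)^{2}} = \frac{43817}{13184} - \frac{41828}{-8 - 187 \left(\left(5 - 7\right) 3\right)^{2}} = \frac{43817}{13184} - \frac{41828}{-8 - 187 \left(\left(-2\right) 3\right)^{2}} = \frac{43817}{13184} - \frac{41828}{-8 - 187 \left(-6\right)^{2}} = \frac{43817}{13184} - \frac{41828}{-8 - 6732} = \frac{43817}{13184} - \frac{41828}{-6740} = \frac{43817}{13184} - - \frac{10457}{1685} = \frac{43817}{13184} + \frac{10457}{1685} = \frac{211696733}{22215040}$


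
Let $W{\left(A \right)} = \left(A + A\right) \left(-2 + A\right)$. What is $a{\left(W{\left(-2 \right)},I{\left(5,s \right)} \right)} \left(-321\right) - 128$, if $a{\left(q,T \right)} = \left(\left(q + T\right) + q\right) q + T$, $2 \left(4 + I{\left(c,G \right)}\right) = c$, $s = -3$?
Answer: $- \frac{312589}{2} \approx -1.5629 \cdot 10^{5}$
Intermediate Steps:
$W{\left(A \right)} = 2 A \left(-2 + A\right)$
$I{\left(c,G \right)} = -4 + \frac{c}{2}$
$a{\left(q,T \right)} = T + q \left(T + 2 q\right)$ ($a{\left(q,T \right)} = \left(\left(T + q\right) + q\right) q + T = \left(T + 2 q\right) q + T = q \left(T + 2 q\right) + T = T + q \left(T + 2 q\right)$)
$a{\left(W{\left(-2 \right)},I{\left(5,s \right)} \right)} \left(-321\right) - 128 = \left(\left(-4 + \frac{1}{2} \cdot 5\right) + 2 \left(2 \left(-2\right) \left(-2 - 2\right)\right)^{2} + \left(-4 + \frac{1}{2} \cdot 5\right) 2 \left(-2\right) \left(-2 - 2\right)\right) \left(-321\right) - 128 = \left(\left(-4 + \frac{5}{2}\right) + 2 \left(2 \left(-2\right) \left(-4\right)\right)^{2} + \left(-4 + \frac{5}{2}\right) 2 \left(-2\right) \left(-4\right)\right) \left(-321\right) - 128 = \left(- \frac{3}{2} + 2 \cdot 16^{2} - 24\right) \left(-321\right) - 128 = \left(- \frac{3}{2} + 2 \cdot 256 - 24\right) \left(-321\right) - 128 = \left(- \frac{3}{2} + 512 - 24\right) \left(-321\right) - 128 = \frac{973}{2} \left(-321\right) - 128 = - \frac{312333}{2} - 128 = - \frac{312589}{2}$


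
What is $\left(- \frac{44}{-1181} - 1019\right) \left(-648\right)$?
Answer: $\frac{779799960}{1181} \approx 6.6029 \cdot 10^{5}$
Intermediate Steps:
$\left(- \frac{44}{-1181} - 1019\right) \left(-648\right) = \left(\left(-44\right) \left(- \frac{1}{1181}\right) - 1019\right) \left(-648\right) = \left(\frac{44}{1181} - 1019\right) \left(-648\right) = \left(- \frac{1203395}{1181}\right) \left(-648\right) = \frac{779799960}{1181}$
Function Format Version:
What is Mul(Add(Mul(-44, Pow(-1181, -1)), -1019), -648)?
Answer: Rational(779799960, 1181) ≈ 6.6029e+5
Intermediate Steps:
Mul(Add(Mul(-44, Pow(-1181, -1)), -1019), -648) = Mul(Add(Mul(-44, Rational(-1, 1181)), -1019), -648) = Mul(Add(Rational(44, 1181), -1019), -648) = Mul(Rational(-1203395, 1181), -648) = Rational(779799960, 1181)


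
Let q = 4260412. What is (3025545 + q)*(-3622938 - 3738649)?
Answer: -53636206333759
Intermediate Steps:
(3025545 + q)*(-3622938 - 3738649) = (3025545 + 4260412)*(-3622938 - 3738649) = 7285957*(-7361587) = -53636206333759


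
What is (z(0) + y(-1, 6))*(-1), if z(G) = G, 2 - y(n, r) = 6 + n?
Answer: 3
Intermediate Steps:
y(n, r) = -4 - n (y(n, r) = 2 - (6 + n) = 2 + (-6 - n) = -4 - n)
(z(0) + y(-1, 6))*(-1) = (0 + (-4 - 1*(-1)))*(-1) = (0 + (-4 + 1))*(-1) = (0 - 3)*(-1) = -3*(-1) = 3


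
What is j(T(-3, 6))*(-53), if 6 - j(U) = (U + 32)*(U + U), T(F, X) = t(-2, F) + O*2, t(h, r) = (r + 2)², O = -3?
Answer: -14628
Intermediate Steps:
t(h, r) = (2 + r)²
T(F, X) = -6 + (2 + F)² (T(F, X) = (2 + F)² - 3*2 = (2 + F)² - 6 = -6 + (2 + F)²)
j(U) = 6 - 2*U*(32 + U) (j(U) = 6 - (U + 32)*(U + U) = 6 - (32 + U)*2*U = 6 - 2*U*(32 + U))
j(T(-3, 6))*(-53) = (6 - 64*(-6 + (2 - 3)²) - 2*(-6 + (2 - 3)²)²)*(-53) = (6 - 64*(-6 + (-1)²) - 2*(-6 + (-1)²)²)*(-53) = (6 - 64*(-6 + 1) - 2*(-6 + 1)²)*(-53) = (6 - 64*(-5) - 2*(-5)²)*(-53) = (6 + 320 - 2*25)*(-53) = (6 + 320 - 50)*(-53) = 276*(-53) = -14628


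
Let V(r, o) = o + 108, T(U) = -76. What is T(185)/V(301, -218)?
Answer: 38/55 ≈ 0.69091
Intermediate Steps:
V(r, o) = 108 + o
T(185)/V(301, -218) = -76/(108 - 218) = -76/(-110) = -76*(-1/110) = 38/55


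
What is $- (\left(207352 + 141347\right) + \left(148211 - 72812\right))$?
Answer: $-424098$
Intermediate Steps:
$- (\left(207352 + 141347\right) + \left(148211 - 72812\right)) = - (348699 + 75399) = \left(-1\right) 424098 = -424098$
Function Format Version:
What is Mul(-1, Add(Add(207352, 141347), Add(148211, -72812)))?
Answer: -424098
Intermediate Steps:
Mul(-1, Add(Add(207352, 141347), Add(148211, -72812))) = Mul(-1, Add(348699, 75399)) = Mul(-1, 424098) = -424098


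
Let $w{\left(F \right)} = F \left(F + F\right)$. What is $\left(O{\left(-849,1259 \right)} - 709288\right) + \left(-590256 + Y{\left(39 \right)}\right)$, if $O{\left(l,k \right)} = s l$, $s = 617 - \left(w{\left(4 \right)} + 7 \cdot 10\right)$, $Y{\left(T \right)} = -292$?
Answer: $-1737071$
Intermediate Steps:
$w{\left(F \right)} = 2 F^{2}$ ($w{\left(F \right)} = F 2 F = 2 F^{2}$)
$s = 515$ ($s = 617 - \left(2 \cdot 4^{2} + 7 \cdot 10\right) = 617 - \left(2 \cdot 16 + 70\right) = 617 - \left(32 + 70\right) = 617 - 102 = 515$)
$O{\left(l,k \right)} = 515 l$
$\left(O{\left(-849,1259 \right)} - 709288\right) + \left(-590256 + Y{\left(39 \right)}\right) = \left(515 \left(-849\right) - 709288\right) - 590548 = \left(-437235 - 709288\right) - 590548 = -1146523 - 590548 = -1737071$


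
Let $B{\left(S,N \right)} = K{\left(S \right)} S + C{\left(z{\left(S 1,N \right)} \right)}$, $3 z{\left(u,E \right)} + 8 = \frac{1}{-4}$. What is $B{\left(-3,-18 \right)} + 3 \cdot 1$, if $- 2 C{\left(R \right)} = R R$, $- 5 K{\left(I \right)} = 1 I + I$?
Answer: $- \frac{701}{160} \approx -4.3812$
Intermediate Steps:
$K{\left(I \right)} = - \frac{2 I}{5}$ ($K{\left(I \right)} = - \frac{1 I + I}{5} = - \frac{I + I}{5} = - \frac{2 I}{5}$)
$z{\left(u,E \right)} = - \frac{11}{4}$ ($z{\left(u,E \right)} = - \frac{8}{3} + \frac{1}{3 \left(-4\right)} = - \frac{8}{3} + \frac{1}{3} \left(- \frac{1}{4}\right) = - \frac{8}{3} - \frac{1}{12} = - \frac{11}{4}$)
$C{\left(R \right)} = - \frac{R^{2}}{2}$ ($C{\left(R \right)} = - \frac{R R}{2} = - \frac{R^{2}}{2}$)
$B{\left(S,N \right)} = - \frac{121}{32} - \frac{2 S^{2}}{5}$ ($B{\left(S,N \right)} = - \frac{2 S}{5} S - \frac{\left(- \frac{11}{4}\right)^{2}}{2} = - \frac{2 S^{2}}{5} - \frac{121}{32} = - \frac{121}{32} - \frac{2 S^{2}}{5}$)
$B{\left(-3,-18 \right)} + 3 \cdot 1 = \left(- \frac{121}{32} - \frac{2 \left(-3\right)^{2}}{5}\right) + 3 \cdot 1 = \left(- \frac{121}{32} - \frac{18}{5}\right) + 3 = - \frac{1181}{160} + 3 = - \frac{701}{160}$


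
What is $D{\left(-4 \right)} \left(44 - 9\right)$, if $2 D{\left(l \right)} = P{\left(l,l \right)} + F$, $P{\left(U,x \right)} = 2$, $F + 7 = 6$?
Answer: $\frac{35}{2} \approx 17.5$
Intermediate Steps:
$F = -1$ ($F = -7 + 6 = -1$)
$D{\left(l \right)} = \frac{1}{2}$ ($D{\left(l \right)} = \frac{2 - 1}{2} = \frac{1}{2} \cdot 1 = \frac{1}{2}$)
$D{\left(-4 \right)} \left(44 - 9\right) = \frac{44 - 9}{2} = \frac{1}{2} \cdot 35 = \frac{35}{2}$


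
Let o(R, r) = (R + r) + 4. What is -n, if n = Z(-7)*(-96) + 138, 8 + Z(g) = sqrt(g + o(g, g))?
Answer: -906 + 96*I*sqrt(17) ≈ -906.0 + 395.82*I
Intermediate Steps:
o(R, r) = 4 + R + r
Z(g) = -8 + sqrt(4 + 3*g) (Z(g) = -8 + sqrt(g + (4 + g + g)) = -8 + sqrt(g + (4 + 2*g)) = -8 + sqrt(4 + 3*g))
n = 906 - 96*I*sqrt(17) (n = (-8 + sqrt(4 + 3*(-7)))*(-96) + 138 = (-8 + sqrt(4 - 21))*(-96) + 138 = (-8 + sqrt(-17))*(-96) + 138 = (-8 + I*sqrt(17))*(-96) + 138 = (768 - 96*I*sqrt(17)) + 138 = 906 - 96*I*sqrt(17) ≈ 906.0 - 395.82*I)
-n = -(906 - 96*I*sqrt(17)) = -906 + 96*I*sqrt(17)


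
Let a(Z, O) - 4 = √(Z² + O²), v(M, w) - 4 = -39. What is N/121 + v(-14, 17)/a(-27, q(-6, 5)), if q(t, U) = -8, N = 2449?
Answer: 274259/13431 - 5*√793/111 ≈ 19.151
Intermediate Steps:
v(M, w) = -35 (v(M, w) = 4 - 39 = -35)
a(Z, O) = 4 + √(O² + Z²) (a(Z, O) = 4 + √(Z² + O²) = 4 + √(O² + Z²))
N/121 + v(-14, 17)/a(-27, q(-6, 5)) = 2449/121 - 35/(4 + √((-8)² + (-27)²)) = 2449*(1/121) - 35/(4 + √(64 + 729)) = 2449/121 - 35/(4 + √793)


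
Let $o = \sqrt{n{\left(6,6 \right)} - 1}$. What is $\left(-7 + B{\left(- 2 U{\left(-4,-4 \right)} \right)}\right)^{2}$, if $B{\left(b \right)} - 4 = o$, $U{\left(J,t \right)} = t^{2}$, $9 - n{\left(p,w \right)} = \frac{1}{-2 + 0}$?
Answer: $\frac{\left(6 - \sqrt{34}\right)^{2}}{4} \approx 0.0071443$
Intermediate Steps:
$n{\left(p,w \right)} = \frac{19}{2}$ ($n{\left(p,w \right)} = 9 - \frac{1}{-2 + 0} = 9 - \frac{1}{-2} = 9 - - \frac{1}{2} = 9 + \frac{1}{2} = \frac{19}{2}$)
$o = \frac{\sqrt{34}}{2}$ ($o = \sqrt{\frac{19}{2} - 1} = \sqrt{\frac{17}{2}} = \frac{\sqrt{34}}{2} \approx 2.9155$)
$B{\left(b \right)} = 4 + \frac{\sqrt{34}}{2}$
$\left(-7 + B{\left(- 2 U{\left(-4,-4 \right)} \right)}\right)^{2} = \left(-7 + \left(4 + \frac{\sqrt{34}}{2}\right)\right)^{2} = \left(-3 + \frac{\sqrt{34}}{2}\right)^{2}$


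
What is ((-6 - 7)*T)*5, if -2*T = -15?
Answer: -975/2 ≈ -487.50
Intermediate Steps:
T = 15/2 (T = -½*(-15) = 15/2 ≈ 7.5000)
((-6 - 7)*T)*5 = ((-6 - 7)*(15/2))*5 = -13*15/2*5 = -195/2*5 = -975/2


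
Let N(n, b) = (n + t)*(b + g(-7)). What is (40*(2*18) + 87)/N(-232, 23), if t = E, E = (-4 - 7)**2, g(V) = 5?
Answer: -509/1036 ≈ -0.49131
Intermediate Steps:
E = 121 (E = (-11)**2 = 121)
t = 121
N(n, b) = (5 + b)*(121 + n) (N(n, b) = (n + 121)*(b + 5) = (121 + n)*(5 + b) = (5 + b)*(121 + n))
(40*(2*18) + 87)/N(-232, 23) = (40*(2*18) + 87)/(605 + 5*(-232) + 121*23 + 23*(-232)) = (40*36 + 87)/(605 - 1160 + 2783 - 5336) = (1440 + 87)/(-3108) = 1527*(-1/3108) = -509/1036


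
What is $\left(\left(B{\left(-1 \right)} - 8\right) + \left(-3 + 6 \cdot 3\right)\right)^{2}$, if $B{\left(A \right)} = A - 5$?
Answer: $1$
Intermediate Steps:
$B{\left(A \right)} = -5 + A$
$\left(\left(B{\left(-1 \right)} - 8\right) + \left(-3 + 6 \cdot 3\right)\right)^{2} = \left(\left(\left(-5 - 1\right) - 8\right) + \left(-3 + 6 \cdot 3\right)\right)^{2} = \left(\left(-6 - 8\right) + \left(-3 + 18\right)\right)^{2} = \left(-14 + 15\right)^{2} = 1^{2} = 1$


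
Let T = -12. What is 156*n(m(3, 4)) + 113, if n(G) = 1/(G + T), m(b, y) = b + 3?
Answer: 87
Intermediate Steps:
m(b, y) = 3 + b
n(G) = 1/(-12 + G) (n(G) = 1/(G - 12) = 1/(-12 + G))
156*n(m(3, 4)) + 113 = 156/(-12 + (3 + 3)) + 113 = 156/(-12 + 6) + 113 = 156/(-6) + 113 = 156*(-1/6) + 113 = -26 + 113 = 87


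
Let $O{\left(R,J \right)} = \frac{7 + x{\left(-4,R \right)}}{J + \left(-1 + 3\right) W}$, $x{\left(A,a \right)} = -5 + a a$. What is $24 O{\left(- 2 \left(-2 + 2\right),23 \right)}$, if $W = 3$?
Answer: $\frac{48}{29} \approx 1.6552$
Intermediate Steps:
$x{\left(A,a \right)} = -5 + a^{2}$
$O{\left(R,J \right)} = \frac{2 + R^{2}}{6 + J}$ ($O{\left(R,J \right)} = \frac{7 + \left(-5 + R^{2}\right)}{J + \left(-1 + 3\right) 3} = \frac{2 + R^{2}}{J + 2 \cdot 3} = \frac{2 + R^{2}}{J + 6} = \frac{2 + R^{2}}{6 + J}$)
$24 O{\left(- 2 \left(-2 + 2\right),23 \right)} = 24 \frac{2 + \left(- 2 \left(-2 + 2\right)\right)^{2}}{6 + 23} = 24 \frac{2 + \left(\left(-2\right) 0\right)^{2}}{29} = 24 \frac{2 + 0^{2}}{29} = 24 \frac{2 + 0}{29} = 24 \cdot \frac{1}{29} \cdot 2 = 24 \cdot \frac{2}{29} = \frac{48}{29}$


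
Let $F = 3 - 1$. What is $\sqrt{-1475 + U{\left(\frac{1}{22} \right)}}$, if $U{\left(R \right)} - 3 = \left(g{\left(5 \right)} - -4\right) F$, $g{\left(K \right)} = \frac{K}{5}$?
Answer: $i \sqrt{1462} \approx 38.236 i$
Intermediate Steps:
$g{\left(K \right)} = \frac{K}{5}$ ($g{\left(K \right)} = K \frac{1}{5} = \frac{K}{5}$)
$F = 2$
$U{\left(R \right)} = 13$ ($U{\left(R \right)} = 3 + \left(\frac{1}{5} \cdot 5 - -4\right) 2 = 3 + \left(1 + 4\right) 2 = 3 + 5 \cdot 2 = 3 + 10 = 13$)
$\sqrt{-1475 + U{\left(\frac{1}{22} \right)}} = \sqrt{-1475 + 13} = \sqrt{-1462} = i \sqrt{1462}$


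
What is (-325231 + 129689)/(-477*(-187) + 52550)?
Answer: -195542/141749 ≈ -1.3795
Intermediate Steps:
(-325231 + 129689)/(-477*(-187) + 52550) = -195542/(89199 + 52550) = -195542/141749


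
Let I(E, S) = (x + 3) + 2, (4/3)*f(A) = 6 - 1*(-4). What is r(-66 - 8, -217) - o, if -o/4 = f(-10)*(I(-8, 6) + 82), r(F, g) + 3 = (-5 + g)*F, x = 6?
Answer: 19215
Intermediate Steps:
f(A) = 15/2 (f(A) = 3*(6 - 1*(-4))/4 = 3*(6 + 4)/4 = (3/4)*10 = 15/2)
r(F, g) = -3 + F*(-5 + g) (r(F, g) = -3 + (-5 + g)*F = -3 + F*(-5 + g))
I(E, S) = 11 (I(E, S) = (6 + 3) + 2 = 9 + 2 = 11)
o = -2790 (o = -30*(11 + 82) = -30*93 = -4*1395/2 = -2790)
r(-66 - 8, -217) - o = (-3 - 5*(-66 - 8) + (-66 - 8)*(-217)) - 1*(-2790) = (-3 - 5*(-74) - 74*(-217)) + 2790 = (-3 + 370 + 16058) + 2790 = 16425 + 2790 = 19215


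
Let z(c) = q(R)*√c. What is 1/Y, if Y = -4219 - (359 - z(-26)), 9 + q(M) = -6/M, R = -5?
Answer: -19075/87331941 + 65*I*√26/174663882 ≈ -0.00021842 + 1.8976e-6*I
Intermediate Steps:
q(M) = -9 - 6/M
z(c) = -39*√c/5 (z(c) = (-9 - 6/(-5))*√c = (-9 - 6*(-⅕))*√c = (-9 + 6/5)*√c = -39*√c/5)
Y = -4578 - 39*I*√26/5 (Y = -4219 - (359 - (-39)*√(-26)/5) = -4219 - (359 - (-39)*I*√26/5) = -4219 - (359 + 39*I*√26/5) = -4219 + (-359 - 39*I*√26/5) = -4578 - 39*I*√26/5 ≈ -4578.0 - 39.772*I)
1/Y = 1/(-4578 - 39*I*√26/5)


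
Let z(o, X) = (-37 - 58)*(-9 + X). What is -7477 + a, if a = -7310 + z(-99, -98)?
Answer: -4622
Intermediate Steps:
z(o, X) = 855 - 95*X (z(o, X) = -95*(-9 + X) = 855 - 95*X)
a = 2855 (a = -7310 + (855 - 95*(-98)) = -7310 + (855 + 9310) = -7310 + 10165 = 2855)
-7477 + a = -7477 + 2855 = -4622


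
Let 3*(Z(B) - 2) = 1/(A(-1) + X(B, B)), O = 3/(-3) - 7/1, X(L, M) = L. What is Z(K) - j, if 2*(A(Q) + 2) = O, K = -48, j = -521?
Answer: 84725/162 ≈ 522.99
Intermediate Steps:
O = -8 (O = 3*(-1/3) - 7*1 = -1 - 7 = -8)
A(Q) = -6 (A(Q) = -2 + (1/2)*(-8) = -2 - 4 = -6)
Z(B) = 2 + 1/(3*(-6 + B))
Z(K) - j = (-35 + 6*(-48))/(3*(-6 - 48)) - 1*(-521) = (1/3)*(-35 - 288)/(-54) + 521 = (1/3)*(-1/54)*(-323) + 521 = 323/162 + 521 = 84725/162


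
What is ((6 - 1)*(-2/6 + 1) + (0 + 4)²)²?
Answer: 3364/9 ≈ 373.78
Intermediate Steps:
((6 - 1)*(-2/6 + 1) + (0 + 4)²)² = (5*(-2*⅙ + 1) + 4²)² = (5*(-⅓ + 1) + 16)² = (5*(⅔) + 16)² = (10/3 + 16)² = (58/3)² = 3364/9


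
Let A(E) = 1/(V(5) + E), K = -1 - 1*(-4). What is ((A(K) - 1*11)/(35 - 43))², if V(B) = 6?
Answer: 2401/1296 ≈ 1.8526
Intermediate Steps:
K = 3 (K = -1 + 4 = 3)
A(E) = 1/(6 + E)
((A(K) - 1*11)/(35 - 43))² = ((1/(6 + 3) - 1*11)/(35 - 43))² = ((1/9 - 11)/(-8))² = ((⅑ - 11)*(-⅛))² = (-98/9*(-⅛))² = (49/36)² = 2401/1296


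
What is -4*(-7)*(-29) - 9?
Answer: -821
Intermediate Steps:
-4*(-7)*(-29) - 9 = 28*(-29) - 9 = -812 - 9 = -821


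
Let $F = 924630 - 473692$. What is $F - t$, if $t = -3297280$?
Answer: $3748218$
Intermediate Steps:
$F = 450938$ ($F = 924630 - 473692 = 450938$)
$F - t = 450938 - -3297280 = 450938 + 3297280 = 3748218$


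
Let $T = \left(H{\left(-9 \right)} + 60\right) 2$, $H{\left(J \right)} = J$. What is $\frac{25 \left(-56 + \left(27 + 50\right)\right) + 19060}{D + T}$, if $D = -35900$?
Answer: $- \frac{19585}{35798} \approx -0.5471$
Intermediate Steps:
$T = 102$ ($T = \left(-9 + 60\right) 2 = 51 \cdot 2 = 102$)
$\frac{25 \left(-56 + \left(27 + 50\right)\right) + 19060}{D + T} = \frac{25 \left(-56 + \left(27 + 50\right)\right) + 19060}{-35900 + 102} = \frac{25 \left(-56 + 77\right) + 19060}{-35798} = \left(25 \cdot 21 + 19060\right) \left(- \frac{1}{35798}\right) = \left(525 + 19060\right) \left(- \frac{1}{35798}\right) = 19585 \left(- \frac{1}{35798}\right) = - \frac{19585}{35798}$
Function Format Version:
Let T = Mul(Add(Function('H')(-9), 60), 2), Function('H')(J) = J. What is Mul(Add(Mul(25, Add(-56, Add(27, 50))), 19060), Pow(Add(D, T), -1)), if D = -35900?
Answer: Rational(-19585, 35798) ≈ -0.54710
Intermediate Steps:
T = 102 (T = Mul(Add(-9, 60), 2) = Mul(51, 2) = 102)
Mul(Add(Mul(25, Add(-56, Add(27, 50))), 19060), Pow(Add(D, T), -1)) = Mul(Add(Mul(25, Add(-56, Add(27, 50))), 19060), Pow(Add(-35900, 102), -1)) = Mul(Add(Mul(25, Add(-56, 77)), 19060), Pow(-35798, -1)) = Mul(Add(Mul(25, 21), 19060), Rational(-1, 35798)) = Mul(Add(525, 19060), Rational(-1, 35798)) = Mul(19585, Rational(-1, 35798)) = Rational(-19585, 35798)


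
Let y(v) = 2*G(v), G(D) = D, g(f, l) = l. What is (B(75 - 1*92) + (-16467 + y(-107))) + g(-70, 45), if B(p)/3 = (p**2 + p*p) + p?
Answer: -14953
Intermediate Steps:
y(v) = 2*v
B(p) = 3*p + 6*p**2 (B(p) = 3*((p**2 + p*p) + p) = 3*((p**2 + p**2) + p) = 3*(2*p**2 + p) = 3*(p + 2*p**2) = 3*p + 6*p**2)
(B(75 - 1*92) + (-16467 + y(-107))) + g(-70, 45) = (3*(75 - 1*92)*(1 + 2*(75 - 1*92)) + (-16467 + 2*(-107))) + 45 = (3*(75 - 92)*(1 + 2*(75 - 92)) + (-16467 - 214)) + 45 = (3*(-17)*(1 + 2*(-17)) - 16681) + 45 = (3*(-17)*(1 - 34) - 16681) + 45 = (3*(-17)*(-33) - 16681) + 45 = (1683 - 16681) + 45 = -14998 + 45 = -14953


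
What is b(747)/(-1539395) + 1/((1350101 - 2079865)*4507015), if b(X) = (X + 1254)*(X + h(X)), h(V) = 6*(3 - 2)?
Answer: -198231877824041111/202526334152210068 ≈ -0.97880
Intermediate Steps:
h(V) = 6 (h(V) = 6*1 = 6)
b(X) = (6 + X)*(1254 + X) (b(X) = (X + 1254)*(X + 6) = (1254 + X)*(6 + X) = (6 + X)*(1254 + X))
b(747)/(-1539395) + 1/((1350101 - 2079865)*4507015) = (7524 + 747² + 1260*747)/(-1539395) + 1/((1350101 - 2079865)*4507015) = (7524 + 558009 + 941220)*(-1/1539395) + (1/4507015)/(-729764) = 1506753*(-1/1539395) - 1/729764*1/4507015 = -1506753/1539395 - 1/3289057294460 = -198231877824041111/202526334152210068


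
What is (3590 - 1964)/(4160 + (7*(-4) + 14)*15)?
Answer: 813/1975 ≈ 0.41165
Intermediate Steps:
(3590 - 1964)/(4160 + (7*(-4) + 14)*15) = 1626/(4160 + (-28 + 14)*15) = 1626/(4160 - 14*15) = 1626/(4160 - 210) = 1626/3950 = 1626*(1/3950) = 813/1975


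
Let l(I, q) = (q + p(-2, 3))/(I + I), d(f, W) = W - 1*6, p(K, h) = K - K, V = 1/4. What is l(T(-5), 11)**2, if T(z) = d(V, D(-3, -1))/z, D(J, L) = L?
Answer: 3025/196 ≈ 15.434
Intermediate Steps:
V = 1/4 ≈ 0.25000
p(K, h) = 0
d(f, W) = -6 + W (d(f, W) = W - 6 = -6 + W)
T(z) = -7/z (T(z) = (-6 - 1)/z = -7/z)
l(I, q) = q/(2*I) (l(I, q) = (q + 0)/(I + I) = q/((2*I)) = q*(1/(2*I)) = q/(2*I))
l(T(-5), 11)**2 = ((1/2)*11/(-7/(-5)))**2 = ((1/2)*11/(-7*(-1/5)))**2 = ((1/2)*11/(7/5))**2 = ((1/2)*11*(5/7))**2 = (55/14)**2 = 3025/196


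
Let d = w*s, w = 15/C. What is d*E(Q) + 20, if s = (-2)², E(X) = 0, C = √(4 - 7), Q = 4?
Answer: 20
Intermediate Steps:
C = I*√3 (C = √(-3) = I*√3 ≈ 1.732*I)
w = -5*I*√3 (w = 15/((I*√3)) = 15*(-I*√3/3) = -5*I*√3 ≈ -8.6602*I)
s = 4
d = -20*I*√3 (d = -5*I*√3*4 = -20*I*√3 ≈ -34.641*I)
d*E(Q) + 20 = -20*I*√3*0 + 20 = 0 + 20 = 20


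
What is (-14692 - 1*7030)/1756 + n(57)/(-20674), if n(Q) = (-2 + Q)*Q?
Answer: -56823211/4537943 ≈ -12.522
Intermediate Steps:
n(Q) = Q*(-2 + Q)
(-14692 - 1*7030)/1756 + n(57)/(-20674) = (-14692 - 1*7030)/1756 + (57*(-2 + 57))/(-20674) = (-14692 - 7030)*(1/1756) + (57*55)*(-1/20674) = -21722*1/1756 + 3135*(-1/20674) = -10861/878 - 3135/20674 = -56823211/4537943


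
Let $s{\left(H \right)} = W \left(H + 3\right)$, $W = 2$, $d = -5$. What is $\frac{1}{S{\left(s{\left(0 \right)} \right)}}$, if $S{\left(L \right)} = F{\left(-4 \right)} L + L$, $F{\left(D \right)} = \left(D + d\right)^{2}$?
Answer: $\frac{1}{492} \approx 0.0020325$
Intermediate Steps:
$F{\left(D \right)} = \left(-5 + D\right)^{2}$ ($F{\left(D \right)} = \left(D - 5\right)^{2} = \left(-5 + D\right)^{2}$)
$s{\left(H \right)} = 6 + 2 H$ ($s{\left(H \right)} = 2 \left(H + 3\right) = 2 \left(3 + H\right) = 6 + 2 H$)
$S{\left(L \right)} = 82 L$ ($S{\left(L \right)} = \left(-5 - 4\right)^{2} L + L = \left(-9\right)^{2} L + L = 81 L + L = 82 L$)
$\frac{1}{S{\left(s{\left(0 \right)} \right)}} = \frac{1}{82 \left(6 + 2 \cdot 0\right)} = \frac{1}{82 \left(6 + 0\right)} = \frac{1}{82 \cdot 6} = \frac{1}{492}$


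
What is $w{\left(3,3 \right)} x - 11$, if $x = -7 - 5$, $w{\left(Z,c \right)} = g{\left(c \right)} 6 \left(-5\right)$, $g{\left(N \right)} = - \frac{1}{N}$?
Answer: $-131$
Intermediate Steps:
$w{\left(Z,c \right)} = \frac{30}{c}$ ($w{\left(Z,c \right)} = - \frac{1}{c} 6 \left(-5\right) = - \frac{6}{c} \left(-5\right) = \frac{30}{c}$)
$x = -12$ ($x = -7 - 5 = -12$)
$w{\left(3,3 \right)} x - 11 = \frac{30}{3} \left(-12\right) - 11 = 30 \cdot \frac{1}{3} \left(-12\right) - 11 = 10 \left(-12\right) - 11 = -120 - 11 = -131$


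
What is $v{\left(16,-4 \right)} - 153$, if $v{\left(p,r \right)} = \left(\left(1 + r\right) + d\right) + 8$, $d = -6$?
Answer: $-154$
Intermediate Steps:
$v{\left(p,r \right)} = 3 + r$ ($v{\left(p,r \right)} = \left(\left(1 + r\right) - 6\right) + 8 = \left(-5 + r\right) + 8 = 3 + r$)
$v{\left(16,-4 \right)} - 153 = \left(3 - 4\right) - 153 = -1 - 153 = -154$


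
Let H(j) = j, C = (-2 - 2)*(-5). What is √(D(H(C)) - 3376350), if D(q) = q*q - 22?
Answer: 6*I*√93777 ≈ 1837.4*I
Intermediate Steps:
C = 20 (C = -4*(-5) = 20)
D(q) = -22 + q² (D(q) = q² - 22 = -22 + q²)
√(D(H(C)) - 3376350) = √((-22 + 20²) - 3376350) = √((-22 + 400) - 3376350) = √(378 - 3376350) = √(-3375972) = 6*I*√93777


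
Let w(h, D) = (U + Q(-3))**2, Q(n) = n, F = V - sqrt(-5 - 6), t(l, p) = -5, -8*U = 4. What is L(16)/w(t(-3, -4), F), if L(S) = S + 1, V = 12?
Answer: 68/49 ≈ 1.3878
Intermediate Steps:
U = -1/2 (U = -1/8*4 = -1/2 ≈ -0.50000)
F = 12 - I*sqrt(11) (F = 12 - sqrt(-5 - 6) = 12 - sqrt(-11) = 12 - I*sqrt(11) ≈ 12.0 - 3.3166*I)
L(S) = 1 + S
w(h, D) = 49/4 (w(h, D) = (-1/2 - 3)**2 = (-7/2)**2 = 49/4)
L(16)/w(t(-3, -4), F) = (1 + 16)/(49/4) = 17*(4/49) = 68/49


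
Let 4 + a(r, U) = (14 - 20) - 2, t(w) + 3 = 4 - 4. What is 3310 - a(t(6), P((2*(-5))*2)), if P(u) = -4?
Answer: 3322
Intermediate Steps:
t(w) = -3 (t(w) = -3 + (4 - 4) = -3 + 0 = -3)
a(r, U) = -12 (a(r, U) = -4 + ((14 - 20) - 2) = -4 + (-6 - 2) = -4 - 8 = -12)
3310 - a(t(6), P((2*(-5))*2)) = 3310 - 1*(-12) = 3310 + 12 = 3322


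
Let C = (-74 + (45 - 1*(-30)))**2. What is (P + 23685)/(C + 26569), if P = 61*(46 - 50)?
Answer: 23441/26570 ≈ 0.88224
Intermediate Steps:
P = -244 (P = 61*(-4) = -244)
C = 1 (C = (-74 + (45 + 30))**2 = (-74 + 75)**2 = 1**2 = 1)
(P + 23685)/(C + 26569) = (-244 + 23685)/(1 + 26569) = 23441/26570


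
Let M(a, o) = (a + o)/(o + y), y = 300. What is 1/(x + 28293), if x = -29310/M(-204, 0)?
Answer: 17/1213731 ≈ 1.4006e-5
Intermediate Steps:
M(a, o) = (a + o)/(300 + o) (M(a, o) = (a + o)/(o + 300) = (a + o)/(300 + o))
x = 732750/17 (x = -29310*(300 + 0)/(-204 + 0) = -29310/(-204/300) = -29310/((1/300)*(-204)) = -29310/(-17/25) = -29310*(-25/17) = 732750/17 ≈ 43103.)
1/(x + 28293) = 1/(732750/17 + 28293) = 1/(1213731/17) = 17/1213731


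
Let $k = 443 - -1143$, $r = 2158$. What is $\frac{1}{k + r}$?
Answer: $\frac{1}{3744} \approx 0.00026709$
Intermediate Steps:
$k = 1586$ ($k = 443 + 1143 = 1586$)
$\frac{1}{k + r} = \frac{1}{1586 + 2158} = \frac{1}{3744}$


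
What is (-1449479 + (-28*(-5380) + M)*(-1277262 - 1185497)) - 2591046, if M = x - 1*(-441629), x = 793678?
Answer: -3413257488298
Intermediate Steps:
M = 1235307 (M = 793678 - 1*(-441629) = 793678 + 441629 = 1235307)
(-1449479 + (-28*(-5380) + M)*(-1277262 - 1185497)) - 2591046 = (-1449479 + (-28*(-5380) + 1235307)*(-1277262 - 1185497)) - 2591046 = (-1449479 + (150640 + 1235307)*(-2462759)) - 2591046 = (-1449479 + 1385947*(-2462759)) - 2591046 = (-1449479 - 3413253447773) - 2591046 = -3413254897252 - 2591046 = -3413257488298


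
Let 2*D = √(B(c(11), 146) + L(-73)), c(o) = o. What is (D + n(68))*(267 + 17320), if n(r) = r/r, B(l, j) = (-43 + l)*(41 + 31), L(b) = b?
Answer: 17587 + 17587*I*√2377/2 ≈ 17587.0 + 4.2872e+5*I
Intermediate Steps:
B(l, j) = -3096 + 72*l (B(l, j) = (-43 + l)*72 = -3096 + 72*l)
n(r) = 1
D = I*√2377/2 (D = √((-3096 + 72*11) - 73)/2 = √((-3096 + 792) - 73)/2 = √(-2304 - 73)/2 = √(-2377)/2 = (I*√2377)/2 = I*√2377/2 ≈ 24.377*I)
(D + n(68))*(267 + 17320) = (I*√2377/2 + 1)*(267 + 17320) = (1 + I*√2377/2)*17587 = 17587 + 17587*I*√2377/2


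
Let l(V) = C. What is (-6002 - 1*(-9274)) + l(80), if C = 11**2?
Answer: 3393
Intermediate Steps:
C = 121
l(V) = 121
(-6002 - 1*(-9274)) + l(80) = (-6002 - 1*(-9274)) + 121 = (-6002 + 9274) + 121 = 3272 + 121 = 3393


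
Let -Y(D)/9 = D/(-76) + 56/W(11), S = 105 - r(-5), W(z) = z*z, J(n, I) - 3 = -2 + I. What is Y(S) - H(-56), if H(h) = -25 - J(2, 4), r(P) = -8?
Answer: 360633/9196 ≈ 39.216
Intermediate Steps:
J(n, I) = 1 + I (J(n, I) = 3 + (-2 + I) = 1 + I)
W(z) = z**2
S = 113 (S = 105 - 1*(-8) = 105 + 8 = 113)
Y(D) = -504/121 + 9*D/76 (Y(D) = -9*(D/(-76) + 56/(11**2)) = -9*(D*(-1/76) + 56/121) = -9*(-D/76 + 56*(1/121)) = -9*(-D/76 + 56/121) = -9*(56/121 - D/76) = -504/121 + 9*D/76)
H(h) = -30 (H(h) = -25 - (1 + 4) = -25 - 1*5 = -25 - 5 = -30)
Y(S) - H(-56) = (-504/121 + (9/76)*113) - 1*(-30) = (-504/121 + 1017/76) + 30 = 84753/9196 + 30 = 360633/9196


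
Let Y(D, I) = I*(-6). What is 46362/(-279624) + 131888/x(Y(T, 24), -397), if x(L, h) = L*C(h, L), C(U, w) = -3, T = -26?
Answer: 383948143/1258308 ≈ 305.13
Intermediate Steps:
Y(D, I) = -6*I
x(L, h) = -3*L (x(L, h) = L*(-3) = -3*L)
46362/(-279624) + 131888/x(Y(T, 24), -397) = 46362/(-279624) + 131888/((-(-18)*24)) = 46362*(-1/279624) + 131888/((-3*(-144))) = -7727/46604 + 131888/432 = -7727/46604 + 131888*(1/432) = -7727/46604 + 8243/27 = 383948143/1258308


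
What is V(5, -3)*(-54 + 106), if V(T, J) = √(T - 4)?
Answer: 52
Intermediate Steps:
V(T, J) = √(-4 + T)
V(5, -3)*(-54 + 106) = √(-4 + 5)*(-54 + 106) = √1*52 = 1*52 = 52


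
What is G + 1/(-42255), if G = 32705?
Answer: 1381949774/42255 ≈ 32705.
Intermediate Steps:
G + 1/(-42255) = 32705 + 1/(-42255) = 32705 - 1/42255 = 1381949774/42255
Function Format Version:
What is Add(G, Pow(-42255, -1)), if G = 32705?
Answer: Rational(1381949774, 42255) ≈ 32705.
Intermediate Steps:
Add(G, Pow(-42255, -1)) = Add(32705, Pow(-42255, -1)) = Add(32705, Rational(-1, 42255)) = Rational(1381949774, 42255)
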